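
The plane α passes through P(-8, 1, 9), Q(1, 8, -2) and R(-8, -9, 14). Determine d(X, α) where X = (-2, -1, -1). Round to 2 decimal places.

4.30

PQ = (9, 7, -11), PR = (0, -10, 5); a normal to α is PQ × PR = (-75, -45, -90).
Using P: α has equation -75x - 45y - 90z = -255.
n·X − d = (-75)·(-2) + (-45)·(-1) + (-90)·(-1) − (-255) = 540; |n| = √15750.
Distance = |540| / √15750 = 540/√15750 ≈ 4.30.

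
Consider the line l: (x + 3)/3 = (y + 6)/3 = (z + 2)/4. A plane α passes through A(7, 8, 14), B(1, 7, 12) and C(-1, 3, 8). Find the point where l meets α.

l has direction (3, 3, 4) through (-3, -6, -2).
AB = (-6, -1, -2), AC = (-8, -5, -6); a normal to α is AB × AC = (-4, -20, 22).
Using A: α has equation -4x - 20y + 22z = 120.
Substitute r = (-3, -6, -2) + t(3, 3, 4) into the plane: 88 + 16t = 120, so t = 2.
Intersection: (-3, -6, -2) + 2·(3, 3, 4) = (3, 0, 6).

(3, 0, 6)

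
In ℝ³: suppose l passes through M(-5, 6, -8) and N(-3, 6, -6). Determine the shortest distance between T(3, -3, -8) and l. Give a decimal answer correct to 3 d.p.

A direction vector for l is N − M = (2, 0, 2).
Taking (-5, 6, -8) on l with direction v = (2, 0, 2): w = T − (-5, 6, -8) = (8, -9, 0), and w × v = (-18, -16, 18).
Distance = |w × v| / |v| = √904 / √8 ≈ 10.630.

10.630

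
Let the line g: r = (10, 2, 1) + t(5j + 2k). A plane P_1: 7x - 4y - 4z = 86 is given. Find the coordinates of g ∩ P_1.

Substitute r = (10, 2, 1) + t(0, 5, 2) into the plane: 58 + (-28)t = 86, so t = -1.
Intersection: (10, 2, 1) + (-1)·(0, 5, 2) = (10, -3, -1).

(10, -3, -1)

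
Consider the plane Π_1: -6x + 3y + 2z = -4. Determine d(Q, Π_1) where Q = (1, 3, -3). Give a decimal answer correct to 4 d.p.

n·Q − d = (-6)·(1) + (3)·(3) + (2)·(-3) − (-4) = 1; |n| = √49.
Distance = |1| / √49 = 1/√49 ≈ 0.1429.

0.1429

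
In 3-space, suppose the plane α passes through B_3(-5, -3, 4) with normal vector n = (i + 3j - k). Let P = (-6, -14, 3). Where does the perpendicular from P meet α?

α: n·r = n·B_3 gives x + 3y - z = -18.
Foot = P − λn with λ = (n·P − d)/|n|² = (-51 − (-18))/11 = -3.
Foot = (-6, -14, 3) − (-3)·(1, 3, -1) = (-3, -5, 0).

(-3, -5, 0)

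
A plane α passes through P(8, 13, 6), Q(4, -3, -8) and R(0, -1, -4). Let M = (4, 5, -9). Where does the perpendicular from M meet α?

PQ = (-4, -16, -14), PR = (-8, -14, -10); a normal to α is PQ × PR = (-36, 72, -72).
Using P: α has equation -36x + 72y - 72z = 216.
Foot = M − λn with λ = (n·M − d)/|n|² = (864 − 216)/11664 = 1/18.
Foot = (4, 5, -9) − (1/18)·(-36, 72, -72) = (6, 1, -5).

(6, 1, -5)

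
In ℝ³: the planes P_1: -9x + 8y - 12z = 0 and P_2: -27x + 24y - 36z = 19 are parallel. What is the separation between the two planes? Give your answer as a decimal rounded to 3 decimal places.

0.373

Rescale P_2 by 1/3: -9x + 8y - 12z = 19/3. Then distance = |0 − (19/3)| / √289 ≈ 0.373.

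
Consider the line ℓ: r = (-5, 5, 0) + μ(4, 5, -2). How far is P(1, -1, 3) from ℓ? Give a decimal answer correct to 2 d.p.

8.82

Taking (-5, 5, 0) on ℓ with direction v = (4, 5, -2): w = P − (-5, 5, 0) = (6, -6, 3), and w × v = (-3, 24, 54).
Distance = |w × v| / |v| = √3501 / √45 ≈ 8.82.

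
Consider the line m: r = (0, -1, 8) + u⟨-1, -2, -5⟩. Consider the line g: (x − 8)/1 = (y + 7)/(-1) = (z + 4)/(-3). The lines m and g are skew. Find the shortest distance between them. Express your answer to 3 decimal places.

g has direction (1, -1, -3) through (8, -7, -4).
Common perpendicular direction n = (-1, -2, -5) × (1, -1, -3) = (1, -8, 3).
With w = (8, -7, -4) − (0, -1, 8) = (8, -6, -12), w · n = 20.
Distance = |w · n| / |n| = |20| / √74 ≈ 2.325.

2.325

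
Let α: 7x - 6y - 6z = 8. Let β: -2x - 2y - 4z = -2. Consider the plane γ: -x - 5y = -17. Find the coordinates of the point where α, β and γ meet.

Solving the 3×3 linear system 7x - 6y - 6z = 8, -2x - 2y - 4z = -2, -x - 5y = -17 (e.g. by elimination or Cramer's rule, determinant = -212) gives (2, 3, -2).

(2, 3, -2)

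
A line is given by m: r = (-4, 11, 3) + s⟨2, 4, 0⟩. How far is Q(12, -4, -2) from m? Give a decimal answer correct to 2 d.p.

21.61

Taking (-4, 11, 3) on m with direction v = (2, 4, 0): w = Q − (-4, 11, 3) = (16, -15, -5), and w × v = (20, -10, 94).
Distance = |w × v| / |v| = √9336 / √20 ≈ 21.61.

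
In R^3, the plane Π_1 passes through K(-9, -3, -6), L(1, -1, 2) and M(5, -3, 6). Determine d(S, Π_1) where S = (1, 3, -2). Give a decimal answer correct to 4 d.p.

2.1200

KL = (10, 2, 8), KM = (14, 0, 12); a normal to Π_1 is KL × KM = (24, -8, -28).
Using K: Π_1 has equation 24x - 8y - 28z = -24.
n·S − d = (24)·(1) + (-8)·(3) + (-28)·(-2) − (-24) = 80; |n| = √1424.
Distance = |80| / √1424 = 80/√1424 ≈ 2.1200.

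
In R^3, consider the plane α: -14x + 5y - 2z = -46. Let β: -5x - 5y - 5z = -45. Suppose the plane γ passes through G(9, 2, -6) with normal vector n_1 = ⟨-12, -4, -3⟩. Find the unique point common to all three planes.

(7, 8, -6)

γ: n_1·r = n_1·G gives -12x - 4y - 3z = -98.
Solving the 3×3 linear system -14x + 5y - 2z = -46, -5x - 5y - 5z = -45, -12x - 4y - 3z = -98 (e.g. by elimination or Cramer's rule, determinant = 375) gives (7, 8, -6).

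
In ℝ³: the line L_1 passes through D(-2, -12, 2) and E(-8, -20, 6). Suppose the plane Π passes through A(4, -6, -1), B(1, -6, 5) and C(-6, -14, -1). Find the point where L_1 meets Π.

A direction vector for L_1 is E − D = (-6, -8, 4).
AB = (-3, 0, 6), AC = (-10, -8, 0); a normal to Π is AB × AC = (48, -60, 24).
Using A: Π has equation 48x - 60y + 24z = 528.
Substitute r = (-2, -12, 2) + t(-6, -8, 4) into the plane: 672 + 288t = 528, so t = -1/2.
Intersection: (-2, -12, 2) + (-1/2)·(-6, -8, 4) = (1, -8, 0).

(1, -8, 0)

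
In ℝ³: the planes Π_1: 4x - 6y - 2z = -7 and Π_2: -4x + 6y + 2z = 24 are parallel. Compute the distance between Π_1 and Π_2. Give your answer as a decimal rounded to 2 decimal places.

2.27

Rescale Π_2 by 1/(-1): 4x - 6y - 2z = -24. Then distance = |-7 − (-24)| / √56 ≈ 2.27.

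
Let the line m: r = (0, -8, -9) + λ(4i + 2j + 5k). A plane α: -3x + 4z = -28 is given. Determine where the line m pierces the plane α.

(4, -6, -4)

Substitute r = (0, -8, -9) + t(4, 2, 5) into the plane: -36 + 8t = -28, so t = 1.
Intersection: (0, -8, -9) + 1·(4, 2, 5) = (4, -6, -4).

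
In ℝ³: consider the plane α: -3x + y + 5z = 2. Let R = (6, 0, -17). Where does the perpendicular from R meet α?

Foot = R − λn with λ = (n·R − d)/|n|² = (-103 − 2)/35 = -3.
Foot = (6, 0, -17) − (-3)·(-3, 1, 5) = (-3, 3, -2).

(-3, 3, -2)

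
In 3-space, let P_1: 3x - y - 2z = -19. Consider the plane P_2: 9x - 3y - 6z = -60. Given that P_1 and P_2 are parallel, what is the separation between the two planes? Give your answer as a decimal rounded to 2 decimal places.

Rescale P_2 by 1/3: 3x - y - 2z = -20. Then distance = |-19 − (-20)| / √14 ≈ 0.27.

0.27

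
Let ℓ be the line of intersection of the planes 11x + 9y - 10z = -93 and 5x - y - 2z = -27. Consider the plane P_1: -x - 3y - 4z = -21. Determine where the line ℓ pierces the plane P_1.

(-3, 0, 6)

Direction of ℓ: (11, 9, -10) × (5, -1, -2) = (-28, -28, -56).
A point on ℓ: solving the two plane equations with x = 1 gives (1, 4, 14).
Substitute r = (1, 4, 14) + t(-28, -28, -56) into the plane: -69 + 336t = -21, so t = 1/7.
Intersection: (1, 4, 14) + (1/7)·(-28, -28, -56) = (-3, 0, 6).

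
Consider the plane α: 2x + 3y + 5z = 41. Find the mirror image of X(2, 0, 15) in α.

(-2, -6, 5)

λ = (n·X − d)/|n|² = (79 − 41)/38 = 1.
Reflection = X − 2λn = (2, 0, 15) − 2·(2, 3, 5) = (-2, -6, 5).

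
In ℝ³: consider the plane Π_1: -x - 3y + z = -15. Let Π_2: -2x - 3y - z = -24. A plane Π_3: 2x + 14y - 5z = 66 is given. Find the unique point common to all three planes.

Solving the 3×3 linear system -x - 3y + z = -15, -2x - 3y - z = -24, 2x + 14y - 5z = 66 (e.g. by elimination or Cramer's rule, determinant = -15) gives (1, 6, 4).

(1, 6, 4)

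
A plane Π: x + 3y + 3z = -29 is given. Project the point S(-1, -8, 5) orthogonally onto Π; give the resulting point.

(-2, -11, 2)

Foot = S − λn with λ = (n·S − d)/|n|² = (-10 − (-29))/19 = 1.
Foot = (-1, -8, 5) − 1·(1, 3, 3) = (-2, -11, 2).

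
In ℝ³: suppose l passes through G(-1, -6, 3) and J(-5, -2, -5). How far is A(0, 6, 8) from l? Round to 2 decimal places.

A direction vector for l is J − G = (-4, 4, -8).
Taking (-1, -6, 3) on l with direction v = (-4, 4, -8): w = A − (-1, -6, 3) = (1, 12, 5), and w × v = (-116, -12, 52).
Distance = |w × v| / |v| = √16304 / √96 ≈ 13.03.

13.03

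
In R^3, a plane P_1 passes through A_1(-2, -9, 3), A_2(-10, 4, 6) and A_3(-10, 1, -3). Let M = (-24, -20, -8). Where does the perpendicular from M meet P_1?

A_1A_2 = (-8, 13, 3), A_1A_3 = (-8, 10, -6); a normal to P_1 is A_1A_2 × A_1A_3 = (-108, -72, 24).
Using A_1: P_1 has equation -108x - 72y + 24z = 936.
Foot = M − λn with λ = (n·M − d)/|n|² = (3840 − 936)/17424 = 1/6.
Foot = (-24, -20, -8) − (1/6)·(-108, -72, 24) = (-6, -8, -12).

(-6, -8, -12)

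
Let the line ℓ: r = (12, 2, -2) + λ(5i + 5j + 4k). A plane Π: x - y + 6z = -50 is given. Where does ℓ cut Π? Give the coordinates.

Substitute r = (12, 2, -2) + t(5, 5, 4) into the plane: -2 + 24t = -50, so t = -2.
Intersection: (12, 2, -2) + (-2)·(5, 5, 4) = (2, -8, -10).

(2, -8, -10)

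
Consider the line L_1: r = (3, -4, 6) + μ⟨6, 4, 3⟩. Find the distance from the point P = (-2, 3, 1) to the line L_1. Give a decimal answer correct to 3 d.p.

Taking (3, -4, 6) on L_1 with direction v = (6, 4, 3): w = P − (3, -4, 6) = (-5, 7, -5), and w × v = (41, -15, -62).
Distance = |w × v| / |v| = √5750 / √61 ≈ 9.709.

9.709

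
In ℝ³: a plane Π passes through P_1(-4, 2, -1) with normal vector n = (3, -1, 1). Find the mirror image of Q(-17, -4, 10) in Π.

Π: n·r = n·P_1 gives 3x - y + z = -15.
λ = (n·Q − d)/|n|² = (-37 − (-15))/11 = -2.
Reflection = Q − 2λn = (-17, -4, 10) − (-4)·(3, -1, 1) = (-5, -8, 14).

(-5, -8, 14)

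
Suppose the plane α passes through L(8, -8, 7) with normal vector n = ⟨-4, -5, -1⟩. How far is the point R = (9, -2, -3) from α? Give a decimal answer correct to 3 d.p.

α: n·r = n·L gives -4x - 5y - z = 1.
n·R − d = (-4)·(9) + (-5)·(-2) + (-1)·(-3) − 1 = -24; |n| = √42.
Distance = |-24| / √42 = 24/√42 ≈ 3.703.

3.703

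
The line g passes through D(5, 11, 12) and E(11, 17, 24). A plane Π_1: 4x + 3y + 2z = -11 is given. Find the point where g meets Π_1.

A direction vector for g is E − D = (6, 6, 12).
Substitute r = (5, 11, 12) + t(6, 6, 12) into the plane: 77 + 66t = -11, so t = -4/3.
Intersection: (5, 11, 12) + (-4/3)·(6, 6, 12) = (-3, 3, -4).

(-3, 3, -4)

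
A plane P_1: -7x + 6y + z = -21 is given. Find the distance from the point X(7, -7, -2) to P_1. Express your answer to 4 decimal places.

n·X − d = (-7)·(7) + (6)·(-7) + (1)·(-2) − (-21) = -72; |n| = √86.
Distance = |-72| / √86 = 72/√86 ≈ 7.7640.

7.7640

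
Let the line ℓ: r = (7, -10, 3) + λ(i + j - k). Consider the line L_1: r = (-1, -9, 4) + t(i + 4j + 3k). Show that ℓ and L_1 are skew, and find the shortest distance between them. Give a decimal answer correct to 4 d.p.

6.6261

Common perpendicular direction n = (1, 1, -1) × (1, 4, 3) = (7, -4, 3).
With w = (-1, -9, 4) − (7, -10, 3) = (-8, 1, 1), w · n = -57.
Since n ≠ 0 the lines are not parallel, and w · n = -57 ≠ 0 so they do not intersect; hence they are skew.
Distance = |w · n| / |n| = |-57| / √74 ≈ 6.6261.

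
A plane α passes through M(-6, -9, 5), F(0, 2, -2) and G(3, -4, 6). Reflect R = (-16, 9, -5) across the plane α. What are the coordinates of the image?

MF = (6, 11, -7), MG = (9, 5, 1); a normal to α is MF × MG = (46, -69, -69).
Using M: α has equation 46x - 69y - 69z = 0.
λ = (n·R − d)/|n|² = (-1012 − 0)/11638 = -2/23.
Reflection = R − 2λn = (-16, 9, -5) − (-4/23)·(46, -69, -69) = (-8, -3, -17).

(-8, -3, -17)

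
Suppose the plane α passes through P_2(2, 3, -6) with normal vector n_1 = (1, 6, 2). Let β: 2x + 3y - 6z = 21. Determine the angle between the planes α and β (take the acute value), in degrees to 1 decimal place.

79.7

α: n_1·r = n_1·P_2 gives x + 6y + 2z = 8.
cos θ = |n₁·n₂| / (|n₁||n₂|) = |8| / (√41 · √49).
θ = arccos(0.17848) ≈ 79.7°.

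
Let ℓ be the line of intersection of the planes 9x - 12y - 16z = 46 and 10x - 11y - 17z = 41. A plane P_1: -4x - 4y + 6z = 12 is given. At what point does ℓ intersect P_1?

(-6, -3, -4)

Direction of ℓ: (9, -12, -16) × (10, -11, -17) = (28, -7, 21).
A point on ℓ: solving the two plane equations with x = -2 gives (-2, -4, -1).
Substitute r = (-2, -4, -1) + t(28, -7, 21) into the plane: 18 + 42t = 12, so t = -1/7.
Intersection: (-2, -4, -1) + (-1/7)·(28, -7, 21) = (-6, -3, -4).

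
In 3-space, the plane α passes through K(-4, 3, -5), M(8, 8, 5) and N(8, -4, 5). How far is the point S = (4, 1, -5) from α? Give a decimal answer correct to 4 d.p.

KM = (12, 5, 10), KN = (12, -7, 10); a normal to α is KM × KN = (120, 0, -144).
Using K: α has equation 120x - 144z = 240.
n·S − d = (120)·(4) + (0)·(1) + (-144)·(-5) − 240 = 960; |n| = √35136.
Distance = |960| / √35136 = 960/√35136 ≈ 5.1215.

5.1215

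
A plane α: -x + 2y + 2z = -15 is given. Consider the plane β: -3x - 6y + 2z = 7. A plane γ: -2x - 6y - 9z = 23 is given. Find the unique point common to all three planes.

Solving the 3×3 linear system -x + 2y + 2z = -15, -3x - 6y + 2z = 7, -2x - 6y - 9z = 23 (e.g. by elimination or Cramer's rule, determinant = -116) gives (5, -4, -1).

(5, -4, -1)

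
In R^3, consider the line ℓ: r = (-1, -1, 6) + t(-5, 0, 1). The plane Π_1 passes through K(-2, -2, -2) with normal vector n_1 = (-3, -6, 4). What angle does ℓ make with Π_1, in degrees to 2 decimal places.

Π_1: n_1·r = n_1·K gives -3x - 6y + 4z = 10.
sin θ = |n·v| / (|n||v|) = |19| / (√61 · √26) = 0.47709.
θ ≈ 28.50°.

28.50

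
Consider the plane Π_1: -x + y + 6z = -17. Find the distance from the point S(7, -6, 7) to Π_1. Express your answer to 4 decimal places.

7.4622

n·S − d = (-1)·(7) + (1)·(-6) + (6)·(7) − (-17) = 46; |n| = √38.
Distance = |46| / √38 = 46/√38 ≈ 7.4622.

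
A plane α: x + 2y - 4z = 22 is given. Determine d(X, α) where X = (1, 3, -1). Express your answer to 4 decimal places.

n·X − d = (1)·(1) + (2)·(3) + (-4)·(-1) − 22 = -11; |n| = √21.
Distance = |-11| / √21 = 11/√21 ≈ 2.4004.

2.4004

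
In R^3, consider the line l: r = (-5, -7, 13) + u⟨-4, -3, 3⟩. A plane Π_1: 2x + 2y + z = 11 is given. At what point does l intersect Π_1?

Substitute r = (-5, -7, 13) + t(-4, -3, 3) into the plane: -11 + (-11)t = 11, so t = -2.
Intersection: (-5, -7, 13) + (-2)·(-4, -3, 3) = (3, -1, 7).

(3, -1, 7)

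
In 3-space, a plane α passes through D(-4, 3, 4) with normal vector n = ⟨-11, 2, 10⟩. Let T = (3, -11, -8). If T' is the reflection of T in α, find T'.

α: n·r = n·D gives -11x + 2y + 10z = 90.
λ = (n·T − d)/|n|² = (-135 − 90)/225 = -1.
Reflection = T − 2λn = (3, -11, -8) − (-2)·(-11, 2, 10) = (-19, -7, 12).

(-19, -7, 12)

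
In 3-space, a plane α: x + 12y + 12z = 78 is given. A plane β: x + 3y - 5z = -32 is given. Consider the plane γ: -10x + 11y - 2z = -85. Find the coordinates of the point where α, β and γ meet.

(6, -1, 7)

Solving the 3×3 linear system x + 12y + 12z = 78, x + 3y - 5z = -32, -10x + 11y - 2z = -85 (e.g. by elimination or Cramer's rule, determinant = 1165) gives (6, -1, 7).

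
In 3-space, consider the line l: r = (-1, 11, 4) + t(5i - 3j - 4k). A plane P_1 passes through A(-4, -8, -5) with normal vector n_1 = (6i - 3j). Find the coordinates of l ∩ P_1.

(4, 8, 0)

P_1: n_1·r = n_1·A gives 6x - 3y = 0.
Substitute r = (-1, 11, 4) + t(5, -3, -4) into the plane: -39 + 39t = 0, so t = 1.
Intersection: (-1, 11, 4) + 1·(5, -3, -4) = (4, 8, 0).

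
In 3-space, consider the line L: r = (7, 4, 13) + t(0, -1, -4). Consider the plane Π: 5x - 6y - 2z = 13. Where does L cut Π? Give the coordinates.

(7, 2, 5)

Substitute r = (7, 4, 13) + t(0, -1, -4) into the plane: -15 + 14t = 13, so t = 2.
Intersection: (7, 4, 13) + 2·(0, -1, -4) = (7, 2, 5).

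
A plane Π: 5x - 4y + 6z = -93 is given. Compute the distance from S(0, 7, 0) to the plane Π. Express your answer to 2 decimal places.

7.41

n·S − d = (5)·(0) + (-4)·(7) + (6)·(0) − (-93) = 65; |n| = √77.
Distance = |65| / √77 = 65/√77 ≈ 7.41.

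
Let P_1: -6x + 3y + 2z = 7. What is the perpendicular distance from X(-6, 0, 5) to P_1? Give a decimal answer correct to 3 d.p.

n·X − d = (-6)·(-6) + (3)·(0) + (2)·(5) − 7 = 39; |n| = √49.
Distance = |39| / √49 = 39/√49 ≈ 5.571.

5.571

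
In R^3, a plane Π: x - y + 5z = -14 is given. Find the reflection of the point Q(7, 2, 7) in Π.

(3, 6, -13)

λ = (n·Q − d)/|n|² = (40 − (-14))/27 = 2.
Reflection = Q − 2λn = (7, 2, 7) − 4·(1, -1, 5) = (3, 6, -13).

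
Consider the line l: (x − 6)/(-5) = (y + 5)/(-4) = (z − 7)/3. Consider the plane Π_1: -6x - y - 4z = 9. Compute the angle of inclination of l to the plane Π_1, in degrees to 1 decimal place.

25.3

l has direction (-5, -4, 3) through (6, -5, 7).
sin θ = |n·v| / (|n||v|) = |22| / (√53 · √50) = 0.42737.
θ ≈ 25.3°.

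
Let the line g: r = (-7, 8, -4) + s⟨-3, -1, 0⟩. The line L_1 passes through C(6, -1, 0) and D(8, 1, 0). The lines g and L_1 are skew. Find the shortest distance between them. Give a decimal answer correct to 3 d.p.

4.000

A direction vector for L_1 is D − C = (2, 2, 0).
Common perpendicular direction n = (-3, -1, 0) × (2, 2, 0) = (0, 0, -4).
With w = (6, -1, 0) − (-7, 8, -4) = (13, -9, 4), w · n = -16.
Distance = |w · n| / |n| = |-16| / √16 ≈ 4.000.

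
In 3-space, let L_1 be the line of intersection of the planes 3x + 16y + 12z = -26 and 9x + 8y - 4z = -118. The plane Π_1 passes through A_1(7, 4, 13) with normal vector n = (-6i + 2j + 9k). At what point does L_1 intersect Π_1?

(-10, -2, 3)

Direction of L_1: (3, 16, 12) × (9, 8, -4) = (-160, 120, -120).
A point on L_1: solving the two plane equations with x = -6 gives (-6, -5, 6).
Π_1: n·r = n·A_1 gives -6x + 2y + 9z = 83.
Substitute r = (-6, -5, 6) + t(-160, 120, -120) into the plane: 80 + 120t = 83, so t = 1/40.
Intersection: (-6, -5, 6) + (1/40)·(-160, 120, -120) = (-10, -2, 3).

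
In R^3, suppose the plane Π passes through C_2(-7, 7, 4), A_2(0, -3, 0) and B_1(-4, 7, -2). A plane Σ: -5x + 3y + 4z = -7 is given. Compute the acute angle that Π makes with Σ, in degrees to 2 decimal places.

C_2A_2 = (7, -10, -4), C_2B_1 = (3, 0, -6); a normal to Π is C_2A_2 × C_2B_1 = (60, 30, 30).
Using C_2: Π has equation 60x + 30y + 30z = -90.
cos θ = |n₁·n₂| / (|n₁||n₂|) = |-90| / (√5400 · √50).
θ = arccos(0.17321) ≈ 80.03°.

80.03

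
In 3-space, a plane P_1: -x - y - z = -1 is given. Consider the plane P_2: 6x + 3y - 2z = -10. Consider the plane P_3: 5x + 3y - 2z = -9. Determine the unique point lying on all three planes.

Solving the 3×3 linear system -x - y - z = -1, 6x + 3y - 2z = -10, 5x + 3y - 2z = -9 (e.g. by elimination or Cramer's rule, determinant = -5) gives (-1, 0, 2).

(-1, 0, 2)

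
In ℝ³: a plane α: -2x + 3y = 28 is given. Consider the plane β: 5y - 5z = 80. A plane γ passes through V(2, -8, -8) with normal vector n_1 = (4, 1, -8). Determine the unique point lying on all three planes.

γ: n_1·r = n_1·V gives 4x + y - 8z = 64.
Solving the 3×3 linear system -2x + 3y = 28, 5y - 5z = 80, 4x + y - 8z = 64 (e.g. by elimination or Cramer's rule, determinant = 10) gives (-2, 8, -8).

(-2, 8, -8)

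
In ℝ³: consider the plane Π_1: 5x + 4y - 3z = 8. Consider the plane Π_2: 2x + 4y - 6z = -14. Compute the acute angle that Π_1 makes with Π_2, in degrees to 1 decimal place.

33.7

cos θ = |n₁·n₂| / (|n₁||n₂|) = |44| / (√50 · √56).
θ = arccos(0.83152) ≈ 33.7°.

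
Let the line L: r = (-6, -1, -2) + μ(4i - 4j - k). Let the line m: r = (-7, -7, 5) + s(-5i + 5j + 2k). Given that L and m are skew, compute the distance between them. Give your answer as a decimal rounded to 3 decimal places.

4.950

Common perpendicular direction n = (4, -4, -1) × (-5, 5, 2) = (-3, -3, 0).
With w = (-7, -7, 5) − (-6, -1, -2) = (-1, -6, 7), w · n = 21.
Distance = |w · n| / |n| = |21| / √18 ≈ 4.950.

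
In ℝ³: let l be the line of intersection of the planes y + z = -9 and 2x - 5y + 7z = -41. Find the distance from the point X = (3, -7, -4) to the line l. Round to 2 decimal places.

Direction of l: (0, 1, 1) × (2, -5, 7) = (12, 2, -2).
A point on l: solving the two plane equations with x = -1 gives (-1, -2, -7).
Taking (-1, -2, -7) on l with direction v = (12, 2, -2): w = X − (-1, -2, -7) = (4, -5, 3), and w × v = (4, 44, 68).
Distance = |w × v| / |v| = √6576 / √152 ≈ 6.58.

6.58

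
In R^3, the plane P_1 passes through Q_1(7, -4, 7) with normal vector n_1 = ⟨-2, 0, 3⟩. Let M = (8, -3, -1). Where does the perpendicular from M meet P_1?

P_1: n_1·r = n_1·Q_1 gives -2x + 3z = 7.
Foot = M − λn with λ = (n·M − d)/|n|² = (-19 − 7)/13 = -2.
Foot = (8, -3, -1) − (-2)·(-2, 0, 3) = (4, -3, 5).

(4, -3, 5)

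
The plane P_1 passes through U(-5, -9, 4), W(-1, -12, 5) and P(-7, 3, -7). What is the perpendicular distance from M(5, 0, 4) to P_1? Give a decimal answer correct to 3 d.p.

9.333

UW = (4, -3, 1), UP = (-2, 12, -11); a normal to P_1 is UW × UP = (21, 42, 42).
Using U: P_1 has equation 21x + 42y + 42z = -315.
n·M − d = (21)·(5) + (42)·(0) + (42)·(4) − (-315) = 588; |n| = √3969.
Distance = |588| / √3969 = 588/√3969 ≈ 9.333.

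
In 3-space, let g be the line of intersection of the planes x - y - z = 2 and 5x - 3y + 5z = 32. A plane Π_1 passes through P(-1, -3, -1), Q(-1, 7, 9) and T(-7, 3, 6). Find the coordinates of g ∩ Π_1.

Direction of g: (1, -1, -1) × (5, -3, 5) = (-8, -10, 2).
A point on g: solving the two plane equations with x = -11 gives (-11, -19, 6).
PQ = (0, 10, 10), PT = (-6, 6, 7); a normal to Π_1 is PQ × PT = (10, -60, 60).
Using P: Π_1 has equation 10x - 60y + 60z = 110.
Substitute r = (-11, -19, 6) + t(-8, -10, 2) into the plane: 1390 + 640t = 110, so t = -2.
Intersection: (-11, -19, 6) + (-2)·(-8, -10, 2) = (5, 1, 2).

(5, 1, 2)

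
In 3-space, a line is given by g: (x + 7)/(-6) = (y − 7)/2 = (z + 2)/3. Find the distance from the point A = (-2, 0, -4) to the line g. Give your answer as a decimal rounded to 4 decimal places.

g has direction (-6, 2, 3) through (-7, 7, -2).
Taking (-7, 7, -2) on g with direction v = (-6, 2, 3): w = A − (-7, 7, -2) = (5, -7, -2), and w × v = (-17, -3, -32).
Distance = |w × v| / |v| = √1322 / √49 ≈ 5.1942.

5.1942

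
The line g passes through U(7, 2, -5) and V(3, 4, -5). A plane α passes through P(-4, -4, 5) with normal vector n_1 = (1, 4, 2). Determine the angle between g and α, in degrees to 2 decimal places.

11.26

A direction vector for g is V − U = (-4, 2, 0).
α: n_1·r = n_1·P gives x + 4y + 2z = -10.
sin θ = |n·v| / (|n||v|) = |4| / (√21 · √20) = 0.19518.
θ ≈ 11.26°.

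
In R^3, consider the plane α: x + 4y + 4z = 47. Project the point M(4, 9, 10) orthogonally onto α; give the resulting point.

Foot = M − λn with λ = (n·M − d)/|n|² = (80 − 47)/33 = 1.
Foot = (4, 9, 10) − 1·(1, 4, 4) = (3, 5, 6).

(3, 5, 6)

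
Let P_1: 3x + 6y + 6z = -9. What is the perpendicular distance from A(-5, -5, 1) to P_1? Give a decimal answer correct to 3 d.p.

n·A − d = (3)·(-5) + (6)·(-5) + (6)·(1) − (-9) = -30; |n| = √81.
Distance = |-30| / √81 = 30/√81 ≈ 3.333.

3.333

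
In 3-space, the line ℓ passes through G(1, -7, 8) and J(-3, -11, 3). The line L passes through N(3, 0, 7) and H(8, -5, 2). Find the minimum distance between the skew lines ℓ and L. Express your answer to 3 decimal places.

6.042

A direction vector for ℓ is J − G = (-4, -4, -5).
A direction vector for L is H − N = (5, -5, -5).
Common perpendicular direction n = (-4, -4, -5) × (5, -5, -5) = (-5, -45, 40).
With w = (3, 0, 7) − (1, -7, 8) = (2, 7, -1), w · n = -365.
Distance = |w · n| / |n| = |-365| / √3650 ≈ 6.042.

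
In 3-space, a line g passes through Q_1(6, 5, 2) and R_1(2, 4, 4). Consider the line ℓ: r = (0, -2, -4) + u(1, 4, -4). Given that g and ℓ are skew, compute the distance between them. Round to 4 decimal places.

A direction vector for g is R_1 − Q_1 = (-4, -1, 2).
Common perpendicular direction n = (-4, -1, 2) × (1, 4, -4) = (-4, -14, -15).
With w = (0, -2, -4) − (6, 5, 2) = (-6, -7, -6), w · n = 212.
Distance = |w · n| / |n| = |212| / √437 ≈ 10.1413.

10.1413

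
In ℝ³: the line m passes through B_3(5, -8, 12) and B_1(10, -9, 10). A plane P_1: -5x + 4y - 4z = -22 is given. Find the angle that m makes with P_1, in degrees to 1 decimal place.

30.5

A direction vector for m is B_1 − B_3 = (5, -1, -2).
sin θ = |n·v| / (|n||v|) = |-21| / (√57 · √30) = 0.50783.
θ ≈ 30.5°.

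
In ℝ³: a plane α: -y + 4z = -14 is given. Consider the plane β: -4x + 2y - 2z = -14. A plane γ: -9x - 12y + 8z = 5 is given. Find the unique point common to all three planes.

Solving the 3×3 linear system -y + 4z = -14, -4x + 2y - 2z = -14, -9x - 12y + 8z = 5 (e.g. by elimination or Cramer's rule, determinant = 214) gives (3, -6, -5).

(3, -6, -5)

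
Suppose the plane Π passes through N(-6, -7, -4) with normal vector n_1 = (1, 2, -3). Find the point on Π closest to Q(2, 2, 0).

(1, 0, 3)

Π: n_1·r = n_1·N gives x + 2y - 3z = -8.
Foot = Q − λn with λ = (n·Q − d)/|n|² = (6 − (-8))/14 = 1.
Foot = (2, 2, 0) − 1·(1, 2, -3) = (1, 0, 3).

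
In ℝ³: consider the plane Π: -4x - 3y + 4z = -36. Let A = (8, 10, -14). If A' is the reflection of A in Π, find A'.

λ = (n·A − d)/|n|² = (-118 − (-36))/41 = -2.
Reflection = A − 2λn = (8, 10, -14) − (-4)·(-4, -3, 4) = (-8, -2, 2).

(-8, -2, 2)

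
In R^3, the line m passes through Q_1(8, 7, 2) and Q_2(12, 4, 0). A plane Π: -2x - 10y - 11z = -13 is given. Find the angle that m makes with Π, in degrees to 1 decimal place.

33.0

A direction vector for m is Q_2 − Q_1 = (4, -3, -2).
sin θ = |n·v| / (|n||v|) = |44| / (√225 · √29) = 0.54471.
θ ≈ 33.0°.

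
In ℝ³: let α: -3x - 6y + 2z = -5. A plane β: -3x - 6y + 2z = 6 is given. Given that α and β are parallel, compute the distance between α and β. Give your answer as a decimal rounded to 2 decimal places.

Same normal n = (-3, -6, 2) with |n| = √49; distance = |-5 − 6| / |n| = 11/√49 ≈ 1.57.

1.57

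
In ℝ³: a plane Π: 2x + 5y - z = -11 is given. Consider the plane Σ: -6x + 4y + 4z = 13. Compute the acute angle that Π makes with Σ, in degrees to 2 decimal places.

84.92

cos θ = |n₁·n₂| / (|n₁||n₂|) = |4| / (√30 · √68).
θ = arccos(0.08856) ≈ 84.92°.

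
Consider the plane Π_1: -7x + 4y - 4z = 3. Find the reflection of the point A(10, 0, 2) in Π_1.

λ = (n·A − d)/|n|² = (-78 − 3)/81 = -1.
Reflection = A − 2λn = (10, 0, 2) − (-2)·(-7, 4, -4) = (-4, 8, -6).

(-4, 8, -6)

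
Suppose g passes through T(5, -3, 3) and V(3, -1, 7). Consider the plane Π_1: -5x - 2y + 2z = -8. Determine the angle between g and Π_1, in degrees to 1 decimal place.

A direction vector for g is V − T = (-2, 2, 4).
sin θ = |n·v| / (|n||v|) = |14| / (√33 · √24) = 0.49747.
θ ≈ 29.8°.

29.8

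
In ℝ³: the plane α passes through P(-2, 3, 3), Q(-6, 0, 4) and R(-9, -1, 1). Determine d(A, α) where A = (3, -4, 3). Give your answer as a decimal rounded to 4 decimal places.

PQ = (-4, -3, 1), PR = (-7, -4, -2); a normal to α is PQ × PR = (10, -15, -5).
Using P: α has equation 10x - 15y - 5z = -80.
n·A − d = (10)·(3) + (-15)·(-4) + (-5)·(3) − (-80) = 155; |n| = √350.
Distance = |155| / √350 = 155/√350 ≈ 8.2851.

8.2851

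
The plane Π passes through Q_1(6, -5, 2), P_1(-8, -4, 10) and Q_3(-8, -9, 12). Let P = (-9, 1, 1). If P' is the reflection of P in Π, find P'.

(-3, 5, 11)

Q_1P_1 = (-14, 1, 8), Q_1Q_3 = (-14, -4, 10); a normal to Π is Q_1P_1 × Q_1Q_3 = (42, 28, 70).
Using Q_1: Π has equation 42x + 28y + 70z = 252.
λ = (n·P − d)/|n|² = (-280 − 252)/7448 = -1/14.
Reflection = P − 2λn = (-9, 1, 1) − (-1/7)·(42, 28, 70) = (-3, 5, 11).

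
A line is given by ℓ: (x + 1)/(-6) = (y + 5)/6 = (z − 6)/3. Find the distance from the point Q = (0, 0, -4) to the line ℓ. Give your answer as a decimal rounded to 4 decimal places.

11.2052

ℓ has direction (-6, 6, 3) through (-1, -5, 6).
Taking (-1, -5, 6) on ℓ with direction v = (-6, 6, 3): w = Q − (-1, -5, 6) = (1, 5, -10), and w × v = (75, 57, 36).
Distance = |w × v| / |v| = √10170 / √81 ≈ 11.2052.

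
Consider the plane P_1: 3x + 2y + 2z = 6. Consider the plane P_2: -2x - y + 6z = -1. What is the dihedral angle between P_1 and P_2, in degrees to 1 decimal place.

cos θ = |n₁·n₂| / (|n₁||n₂|) = |4| / (√17 · √41).
θ = arccos(0.15151) ≈ 81.3°.

81.3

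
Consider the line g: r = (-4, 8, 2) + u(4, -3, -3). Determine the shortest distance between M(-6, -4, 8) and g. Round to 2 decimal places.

Taking (-4, 8, 2) on g with direction v = (4, -3, -3): w = M − (-4, 8, 2) = (-2, -12, 6), and w × v = (54, 18, 54).
Distance = |w × v| / |v| = √6156 / √34 ≈ 13.46.

13.46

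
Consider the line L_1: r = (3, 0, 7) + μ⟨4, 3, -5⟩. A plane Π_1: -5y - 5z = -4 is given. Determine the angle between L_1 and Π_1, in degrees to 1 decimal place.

sin θ = |n·v| / (|n||v|) = |10| / (√50 · √50) = 0.20000.
θ ≈ 11.5°.

11.5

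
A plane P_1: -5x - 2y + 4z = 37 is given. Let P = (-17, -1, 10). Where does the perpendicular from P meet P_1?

Foot = P − λn with λ = (n·P − d)/|n|² = (127 − 37)/45 = 2.
Foot = (-17, -1, 10) − 2·(-5, -2, 4) = (-7, 3, 2).

(-7, 3, 2)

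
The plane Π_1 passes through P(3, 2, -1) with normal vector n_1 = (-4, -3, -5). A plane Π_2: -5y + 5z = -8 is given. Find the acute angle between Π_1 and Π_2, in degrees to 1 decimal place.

Π_1: n_1·r = n_1·P gives -4x - 3y - 5z = -13.
cos θ = |n₁·n₂| / (|n₁||n₂|) = |-10| / (√50 · √50).
θ = arccos(0.20000) ≈ 78.5°.

78.5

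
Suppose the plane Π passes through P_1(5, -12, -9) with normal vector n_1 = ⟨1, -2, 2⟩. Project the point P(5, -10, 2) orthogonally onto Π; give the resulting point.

(3, -6, -2)

Π: n_1·r = n_1·P_1 gives x - 2y + 2z = 11.
Foot = P − λn with λ = (n·P − d)/|n|² = (29 − 11)/9 = 2.
Foot = (5, -10, 2) − 2·(1, -2, 2) = (3, -6, -2).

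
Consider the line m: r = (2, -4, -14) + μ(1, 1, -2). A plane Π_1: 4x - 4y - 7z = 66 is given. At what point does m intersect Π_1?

Substitute r = (2, -4, -14) + t(1, 1, -2) into the plane: 122 + 14t = 66, so t = -4.
Intersection: (2, -4, -14) + (-4)·(1, 1, -2) = (-2, -8, -6).

(-2, -8, -6)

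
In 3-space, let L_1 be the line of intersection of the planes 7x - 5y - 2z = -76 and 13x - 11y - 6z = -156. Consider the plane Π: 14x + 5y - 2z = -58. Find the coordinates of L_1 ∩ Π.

Direction of L_1: (7, -5, -2) × (13, -11, -6) = (8, 16, -12).
A point on L_1: solving the two plane equations with x = -4 gives (-4, 10, -1).
Substitute r = (-4, 10, -1) + t(8, 16, -12) into the plane: -4 + 216t = -58, so t = -1/4.
Intersection: (-4, 10, -1) + (-1/4)·(8, 16, -12) = (-6, 6, 2).

(-6, 6, 2)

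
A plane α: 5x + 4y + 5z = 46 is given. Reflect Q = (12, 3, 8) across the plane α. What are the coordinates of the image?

(2, -5, -2)

λ = (n·Q − d)/|n|² = (112 − 46)/66 = 1.
Reflection = Q − 2λn = (12, 3, 8) − 2·(5, 4, 5) = (2, -5, -2).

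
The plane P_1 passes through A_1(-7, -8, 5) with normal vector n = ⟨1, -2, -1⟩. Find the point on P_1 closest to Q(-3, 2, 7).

(0, -4, 4)

P_1: n·r = n·A_1 gives x - 2y - z = 4.
Foot = Q − λn with λ = (n·Q − d)/|n|² = (-14 − 4)/6 = -3.
Foot = (-3, 2, 7) − (-3)·(1, -2, -1) = (0, -4, 4).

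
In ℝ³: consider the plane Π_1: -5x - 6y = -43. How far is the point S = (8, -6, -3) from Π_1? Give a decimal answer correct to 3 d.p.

4.993

n·S − d = (-5)·(8) + (-6)·(-6) + (0)·(-3) − (-43) = 39; |n| = √61.
Distance = |39| / √61 = 39/√61 ≈ 4.993.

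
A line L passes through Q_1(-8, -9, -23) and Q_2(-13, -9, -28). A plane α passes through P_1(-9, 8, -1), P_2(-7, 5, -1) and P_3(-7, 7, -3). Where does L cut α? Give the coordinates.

(7, -9, -8)

A direction vector for L is Q_2 − Q_1 = (-5, 0, -5).
P_1P_2 = (2, -3, 0), P_1P_3 = (2, -1, -2); a normal to α is P_1P_2 × P_1P_3 = (6, 4, 4).
Using P_1: α has equation 6x + 4y + 4z = -26.
Substitute r = (-8, -9, -23) + t(-5, 0, -5) into the plane: -176 + (-50)t = -26, so t = -3.
Intersection: (-8, -9, -23) + (-3)·(-5, 0, -5) = (7, -9, -8).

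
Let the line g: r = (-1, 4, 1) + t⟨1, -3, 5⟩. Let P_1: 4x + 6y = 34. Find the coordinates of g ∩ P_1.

(-2, 7, -4)

Substitute r = (-1, 4, 1) + t(1, -3, 5) into the plane: 20 + (-14)t = 34, so t = -1.
Intersection: (-1, 4, 1) + (-1)·(1, -3, 5) = (-2, 7, -4).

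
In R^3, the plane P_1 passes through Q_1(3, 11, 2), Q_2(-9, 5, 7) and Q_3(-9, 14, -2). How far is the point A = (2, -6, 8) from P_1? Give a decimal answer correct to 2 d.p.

7.71

Q_1Q_2 = (-12, -6, 5), Q_1Q_3 = (-12, 3, -4); a normal to P_1 is Q_1Q_2 × Q_1Q_3 = (9, -108, -108).
Using Q_1: P_1 has equation 9x - 108y - 108z = -1377.
n·A − d = (9)·(2) + (-108)·(-6) + (-108)·(8) − (-1377) = 1179; |n| = √23409.
Distance = |1179| / √23409 = 1179/√23409 ≈ 7.71.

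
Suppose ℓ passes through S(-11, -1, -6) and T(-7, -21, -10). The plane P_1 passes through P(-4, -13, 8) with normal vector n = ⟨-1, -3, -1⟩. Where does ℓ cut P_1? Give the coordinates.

(-10, -6, -7)

A direction vector for ℓ is T − S = (4, -20, -4).
P_1: n·r = n·P gives -x - 3y - z = 35.
Substitute r = (-11, -1, -6) + t(4, -20, -4) into the plane: 20 + 60t = 35, so t = 1/4.
Intersection: (-11, -1, -6) + (1/4)·(4, -20, -4) = (-10, -6, -7).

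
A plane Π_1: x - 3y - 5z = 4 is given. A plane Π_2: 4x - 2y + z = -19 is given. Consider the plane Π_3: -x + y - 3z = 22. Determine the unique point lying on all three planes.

Solving the 3×3 linear system x - 3y - 5z = 4, 4x - 2y + z = -19, -x + y - 3z = 22 (e.g. by elimination or Cramer's rule, determinant = -38) gives (0, 7, -5).

(0, 7, -5)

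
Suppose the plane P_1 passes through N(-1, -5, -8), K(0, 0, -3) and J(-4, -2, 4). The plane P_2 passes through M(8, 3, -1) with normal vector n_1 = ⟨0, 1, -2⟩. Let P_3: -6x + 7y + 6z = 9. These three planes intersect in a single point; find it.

(1, 3, -1)

NK = (1, 5, 5), NJ = (-3, 3, 12); a normal to P_1 is NK × NJ = (45, -27, 18).
Using N: P_1 has equation 45x - 27y + 18z = -54.
P_2: n_1·r = n_1·M gives y - 2z = 5.
Solving the 3×3 linear system 45x - 27y + 18z = -54, y - 2z = 5, -6x + 7y + 6z = 9 (e.g. by elimination or Cramer's rule, determinant = 684) gives (1, 3, -1).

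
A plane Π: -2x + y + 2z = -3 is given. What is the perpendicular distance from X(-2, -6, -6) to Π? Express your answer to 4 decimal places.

n·X − d = (-2)·(-2) + (1)·(-6) + (2)·(-6) − (-3) = -11; |n| = √9.
Distance = |-11| / √9 = 11/√9 ≈ 3.6667.

3.6667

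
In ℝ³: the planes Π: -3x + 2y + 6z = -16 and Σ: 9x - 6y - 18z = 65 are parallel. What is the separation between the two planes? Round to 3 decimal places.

0.810

Rescale Σ by 1/(-3): -3x + 2y + 6z = -65/3. Then distance = |-16 − (-65/3)| / √49 ≈ 0.810.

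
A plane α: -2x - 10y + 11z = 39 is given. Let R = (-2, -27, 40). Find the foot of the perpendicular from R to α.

Foot = R − λn with λ = (n·R − d)/|n|² = (714 − 39)/225 = 3.
Foot = (-2, -27, 40) − 3·(-2, -10, 11) = (4, 3, 7).

(4, 3, 7)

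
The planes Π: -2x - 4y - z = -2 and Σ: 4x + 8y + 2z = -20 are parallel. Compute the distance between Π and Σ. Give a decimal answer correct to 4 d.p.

2.6186

Rescale Σ by 1/(-2): -2x - 4y - z = 10. Then distance = |-2 − 10| / √21 ≈ 2.6186.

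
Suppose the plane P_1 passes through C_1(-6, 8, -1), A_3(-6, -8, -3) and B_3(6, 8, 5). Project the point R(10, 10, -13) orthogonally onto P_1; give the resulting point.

(2, 8, 3)

C_1A_3 = (0, -16, -2), C_1B_3 = (12, 0, 6); a normal to P_1 is C_1A_3 × C_1B_3 = (-96, -24, 192).
Using C_1: P_1 has equation -96x - 24y + 192z = 192.
Foot = R − λn with λ = (n·R − d)/|n|² = (-3696 − 192)/46656 = -1/12.
Foot = (10, 10, -13) − (-1/12)·(-96, -24, 192) = (2, 8, 3).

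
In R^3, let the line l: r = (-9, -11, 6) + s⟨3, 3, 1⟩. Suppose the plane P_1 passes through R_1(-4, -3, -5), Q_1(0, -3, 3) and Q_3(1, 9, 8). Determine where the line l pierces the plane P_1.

(3, 1, 10)

R_1Q_1 = (4, 0, 8), R_1Q_3 = (5, 12, 13); a normal to P_1 is R_1Q_1 × R_1Q_3 = (-96, -12, 48).
Using R_1: P_1 has equation -96x - 12y + 48z = 180.
Substitute r = (-9, -11, 6) + t(3, 3, 1) into the plane: 1284 + (-276)t = 180, so t = 4.
Intersection: (-9, -11, 6) + 4·(3, 3, 1) = (3, 1, 10).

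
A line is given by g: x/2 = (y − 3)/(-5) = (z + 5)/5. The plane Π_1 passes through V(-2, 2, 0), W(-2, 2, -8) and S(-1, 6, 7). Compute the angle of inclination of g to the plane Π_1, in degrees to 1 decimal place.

g has direction (2, -5, 5) through (0, 3, -5).
VW = (0, 0, -8), VS = (1, 4, 7); a normal to Π_1 is VW × VS = (32, -8, 0).
Using V: Π_1 has equation 32x - 8y = -80.
sin θ = |n·v| / (|n||v|) = |104| / (√1088 · √54) = 0.42906.
θ ≈ 25.4°.

25.4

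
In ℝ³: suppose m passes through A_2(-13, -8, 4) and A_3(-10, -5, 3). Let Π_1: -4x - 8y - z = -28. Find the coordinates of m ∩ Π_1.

(-1, 4, 0)

A direction vector for m is A_3 − A_2 = (3, 3, -1).
Substitute r = (-13, -8, 4) + t(3, 3, -1) into the plane: 112 + (-35)t = -28, so t = 4.
Intersection: (-13, -8, 4) + 4·(3, 3, -1) = (-1, 4, 0).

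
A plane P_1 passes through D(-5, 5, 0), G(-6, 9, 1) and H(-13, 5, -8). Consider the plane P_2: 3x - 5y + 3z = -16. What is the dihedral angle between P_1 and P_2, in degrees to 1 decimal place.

75.3

DG = (-1, 4, 1), DH = (-8, 0, -8); a normal to P_1 is DG × DH = (-32, -16, 32).
Using D: P_1 has equation -32x - 16y + 32z = 80.
cos θ = |n₁·n₂| / (|n₁||n₂|) = |80| / (√2304 · √43).
θ = arccos(0.25416) ≈ 75.3°.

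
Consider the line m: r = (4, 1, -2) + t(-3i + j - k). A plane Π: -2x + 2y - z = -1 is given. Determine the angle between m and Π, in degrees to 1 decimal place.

sin θ = |n·v| / (|n||v|) = |9| / (√9 · √11) = 0.90453.
θ ≈ 64.8°.

64.8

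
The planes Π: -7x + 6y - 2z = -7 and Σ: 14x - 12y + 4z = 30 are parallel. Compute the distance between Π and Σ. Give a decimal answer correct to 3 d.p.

Rescale Σ by 1/(-2): -7x + 6y - 2z = -15. Then distance = |-7 − (-15)| / √89 ≈ 0.848.

0.848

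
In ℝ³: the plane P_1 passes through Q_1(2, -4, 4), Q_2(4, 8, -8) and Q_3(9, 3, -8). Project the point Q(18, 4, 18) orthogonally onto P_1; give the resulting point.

(6, -8, 4)

Q_1Q_2 = (2, 12, -12), Q_1Q_3 = (7, 7, -12); a normal to P_1 is Q_1Q_2 × Q_1Q_3 = (-60, -60, -70).
Using Q_1: P_1 has equation -60x - 60y - 70z = -160.
Foot = Q − λn with λ = (n·Q − d)/|n|² = (-2580 − (-160))/12100 = -1/5.
Foot = (18, 4, 18) − (-1/5)·(-60, -60, -70) = (6, -8, 4).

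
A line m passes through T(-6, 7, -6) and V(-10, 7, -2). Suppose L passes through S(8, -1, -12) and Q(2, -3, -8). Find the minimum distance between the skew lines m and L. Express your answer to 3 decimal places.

9.238

A direction vector for m is V − T = (-4, 0, 4).
A direction vector for L is Q − S = (-6, -2, 4).
Common perpendicular direction n = (-4, 0, 4) × (-6, -2, 4) = (8, -8, 8).
With w = (8, -1, -12) − (-6, 7, -6) = (14, -8, -6), w · n = 128.
Distance = |w · n| / |n| = |128| / √192 ≈ 9.238.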